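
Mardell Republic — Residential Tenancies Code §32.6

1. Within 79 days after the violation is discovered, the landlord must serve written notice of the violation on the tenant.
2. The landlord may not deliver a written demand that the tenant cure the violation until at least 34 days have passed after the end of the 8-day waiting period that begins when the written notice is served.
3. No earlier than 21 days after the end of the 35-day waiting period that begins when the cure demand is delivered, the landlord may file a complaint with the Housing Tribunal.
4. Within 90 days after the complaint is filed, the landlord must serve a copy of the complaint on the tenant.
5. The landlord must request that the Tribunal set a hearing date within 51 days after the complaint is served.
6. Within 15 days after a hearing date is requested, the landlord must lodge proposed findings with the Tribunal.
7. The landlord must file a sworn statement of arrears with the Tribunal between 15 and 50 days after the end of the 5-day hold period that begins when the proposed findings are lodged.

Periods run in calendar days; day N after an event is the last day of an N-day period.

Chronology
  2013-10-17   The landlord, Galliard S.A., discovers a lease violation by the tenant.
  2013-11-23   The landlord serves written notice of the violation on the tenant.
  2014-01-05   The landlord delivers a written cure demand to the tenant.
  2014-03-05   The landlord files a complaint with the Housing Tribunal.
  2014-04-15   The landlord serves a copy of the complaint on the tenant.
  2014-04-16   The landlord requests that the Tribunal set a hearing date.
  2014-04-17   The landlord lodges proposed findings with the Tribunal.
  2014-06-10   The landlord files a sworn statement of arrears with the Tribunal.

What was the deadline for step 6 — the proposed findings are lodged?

Step 6 runs from 2014-04-16, when a hearing date is requested. 15 days after 2014-04-16 is 2014-05-01.

2014-05-01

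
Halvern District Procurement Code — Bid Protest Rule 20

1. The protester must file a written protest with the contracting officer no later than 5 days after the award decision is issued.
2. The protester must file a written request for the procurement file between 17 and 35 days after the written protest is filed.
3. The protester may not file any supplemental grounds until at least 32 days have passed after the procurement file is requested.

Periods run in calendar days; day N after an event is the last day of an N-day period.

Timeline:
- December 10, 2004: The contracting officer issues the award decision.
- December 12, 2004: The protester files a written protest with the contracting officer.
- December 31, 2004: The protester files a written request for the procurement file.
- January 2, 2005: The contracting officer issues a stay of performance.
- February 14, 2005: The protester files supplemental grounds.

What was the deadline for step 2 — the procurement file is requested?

Step 2 runs from December 12, 2004, when the written protest is filed. The window is 17–35 days after December 12, 2004; it closes on January 16, 2005.

January 16, 2005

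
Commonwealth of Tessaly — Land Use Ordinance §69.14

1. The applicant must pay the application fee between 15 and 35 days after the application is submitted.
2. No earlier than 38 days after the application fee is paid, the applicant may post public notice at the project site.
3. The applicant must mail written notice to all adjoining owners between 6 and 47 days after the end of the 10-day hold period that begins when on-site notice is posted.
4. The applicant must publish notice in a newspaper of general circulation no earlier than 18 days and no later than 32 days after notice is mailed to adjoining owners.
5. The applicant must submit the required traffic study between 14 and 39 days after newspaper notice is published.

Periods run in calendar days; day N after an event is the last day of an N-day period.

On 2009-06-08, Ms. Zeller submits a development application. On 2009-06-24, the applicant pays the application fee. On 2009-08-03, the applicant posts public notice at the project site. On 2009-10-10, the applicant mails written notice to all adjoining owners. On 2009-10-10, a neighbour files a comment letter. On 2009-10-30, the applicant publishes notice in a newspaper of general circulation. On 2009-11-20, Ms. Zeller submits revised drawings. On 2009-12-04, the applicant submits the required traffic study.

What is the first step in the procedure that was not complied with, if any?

(1) the permitted window runs from 2009-06-08 + 15 = 2009-06-23 to 2009-06-08 + 35 = 2009-07-13; done 2009-06-24, which is between those dates.
(2) permitted from 2009-06-24 + 38 days = 2009-08-01 onward; done 2009-08-03 — permitted.
(3) the permitted window runs from 2009-08-13 + 6 = 2009-08-19 to 2009-08-13 + 47 = 2009-09-29; done 2009-10-10 — 11 days after the window closed.

Step 3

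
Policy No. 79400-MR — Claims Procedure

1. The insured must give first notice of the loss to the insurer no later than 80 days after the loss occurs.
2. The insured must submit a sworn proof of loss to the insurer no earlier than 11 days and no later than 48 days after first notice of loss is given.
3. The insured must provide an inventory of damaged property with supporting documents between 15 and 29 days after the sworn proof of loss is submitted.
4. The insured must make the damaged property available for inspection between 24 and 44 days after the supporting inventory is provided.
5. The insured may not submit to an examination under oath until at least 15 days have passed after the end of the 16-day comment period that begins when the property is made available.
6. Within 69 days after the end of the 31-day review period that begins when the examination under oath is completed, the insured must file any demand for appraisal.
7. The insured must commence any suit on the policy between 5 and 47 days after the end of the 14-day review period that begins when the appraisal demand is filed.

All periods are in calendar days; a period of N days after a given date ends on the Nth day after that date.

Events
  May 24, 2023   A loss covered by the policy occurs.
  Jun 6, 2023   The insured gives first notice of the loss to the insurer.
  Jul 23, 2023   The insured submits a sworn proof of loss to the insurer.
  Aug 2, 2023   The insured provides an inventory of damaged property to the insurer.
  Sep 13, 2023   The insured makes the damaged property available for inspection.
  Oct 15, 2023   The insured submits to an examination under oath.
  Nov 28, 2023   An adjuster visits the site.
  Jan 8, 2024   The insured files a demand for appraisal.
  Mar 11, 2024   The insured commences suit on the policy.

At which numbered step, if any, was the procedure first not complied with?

Step 1 — counting 80 days from May 24, 2023 (when the loss occurs) gives a deadline of Aug 12, 2023; completed Jun 6, 2023, before the deadline.
Step 2 — 11 and 48 days from Jun 6, 2023 (when first notice of loss is given) are Jun 17, 2023 and Jul 24, 2023 respectively; done Jul 23, 2023 — within the window.
Step 3 — 15 and 29 days from Jul 23, 2023 (when the sworn proof of loss is submitted) are Aug 7, 2023 and Aug 21, 2023 respectively; done Aug 2, 2023 — 5 days before the window opened.
The procedure was therefore not followed at step 3.

Step 3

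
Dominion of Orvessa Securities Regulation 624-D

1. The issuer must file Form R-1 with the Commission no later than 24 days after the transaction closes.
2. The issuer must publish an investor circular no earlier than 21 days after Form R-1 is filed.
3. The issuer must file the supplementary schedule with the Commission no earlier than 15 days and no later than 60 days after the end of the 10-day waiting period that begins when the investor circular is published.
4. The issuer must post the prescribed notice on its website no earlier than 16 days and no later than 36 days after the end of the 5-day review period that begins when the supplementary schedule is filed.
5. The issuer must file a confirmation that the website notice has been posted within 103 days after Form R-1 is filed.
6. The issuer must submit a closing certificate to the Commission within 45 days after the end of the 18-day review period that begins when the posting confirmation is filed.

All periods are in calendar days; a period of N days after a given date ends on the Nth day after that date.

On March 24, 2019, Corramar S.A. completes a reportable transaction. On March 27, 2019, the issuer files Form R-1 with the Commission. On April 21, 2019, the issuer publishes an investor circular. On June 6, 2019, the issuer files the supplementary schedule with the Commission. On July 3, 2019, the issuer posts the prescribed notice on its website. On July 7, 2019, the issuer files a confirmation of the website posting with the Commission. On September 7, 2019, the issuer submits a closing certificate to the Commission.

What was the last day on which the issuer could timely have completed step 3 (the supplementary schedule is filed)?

June 30, 2019

The investor circular is published on April 21, 2019; the 10-day waiting period therefore ends May 1, 2019, and step 3 runs from that date. The window is 15–60 days after May 1, 2019; it closes on June 30, 2019.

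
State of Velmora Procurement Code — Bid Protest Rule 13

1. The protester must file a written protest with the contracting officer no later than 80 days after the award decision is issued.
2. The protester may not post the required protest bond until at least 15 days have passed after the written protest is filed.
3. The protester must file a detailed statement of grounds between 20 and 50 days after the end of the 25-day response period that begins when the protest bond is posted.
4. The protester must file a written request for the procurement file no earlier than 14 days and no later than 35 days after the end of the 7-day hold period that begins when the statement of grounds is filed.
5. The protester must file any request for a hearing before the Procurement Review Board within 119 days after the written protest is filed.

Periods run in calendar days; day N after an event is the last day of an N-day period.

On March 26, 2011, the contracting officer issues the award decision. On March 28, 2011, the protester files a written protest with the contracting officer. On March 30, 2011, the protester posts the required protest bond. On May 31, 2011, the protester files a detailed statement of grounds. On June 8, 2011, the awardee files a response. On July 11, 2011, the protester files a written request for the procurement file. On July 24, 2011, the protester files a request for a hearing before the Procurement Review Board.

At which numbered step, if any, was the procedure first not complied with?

Step 1 — counting 80 days from March 26, 2011 (when the award decision is issued) gives a deadline of June 14, 2011; completed March 28, 2011, before the deadline.
Step 2 — must wait 15 days from March 28, 2011 (when the written protest is filed), so not before April 12, 2011; acted on March 30, 2011, 13 days prematurely.

Step 2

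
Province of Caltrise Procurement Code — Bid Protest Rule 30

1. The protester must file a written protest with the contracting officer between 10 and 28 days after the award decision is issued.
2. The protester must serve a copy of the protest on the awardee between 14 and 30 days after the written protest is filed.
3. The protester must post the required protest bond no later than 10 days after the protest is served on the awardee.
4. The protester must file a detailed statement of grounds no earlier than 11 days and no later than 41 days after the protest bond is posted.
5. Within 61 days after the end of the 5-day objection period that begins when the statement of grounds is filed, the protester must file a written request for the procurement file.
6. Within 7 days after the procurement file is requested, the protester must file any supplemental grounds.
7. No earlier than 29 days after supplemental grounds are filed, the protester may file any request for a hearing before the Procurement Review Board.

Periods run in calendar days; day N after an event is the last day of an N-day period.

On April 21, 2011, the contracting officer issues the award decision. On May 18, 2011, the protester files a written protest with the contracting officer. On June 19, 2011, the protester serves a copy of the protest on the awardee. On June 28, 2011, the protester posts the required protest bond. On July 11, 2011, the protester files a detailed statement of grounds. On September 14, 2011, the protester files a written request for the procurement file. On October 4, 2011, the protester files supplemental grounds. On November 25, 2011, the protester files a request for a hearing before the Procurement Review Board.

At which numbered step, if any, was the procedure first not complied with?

Step 2

(1) the permitted window runs from April 21, 2011 + 10 = May 1, 2011 to April 21, 2011 + 28 = May 19, 2011; May 18, 2011 falls inside that range.
(2) the permitted window runs from May 18, 2011 + 14 = June 1, 2011 to May 18, 2011 + 30 = June 17, 2011; June 19, 2011 is 2 days past the end of the window.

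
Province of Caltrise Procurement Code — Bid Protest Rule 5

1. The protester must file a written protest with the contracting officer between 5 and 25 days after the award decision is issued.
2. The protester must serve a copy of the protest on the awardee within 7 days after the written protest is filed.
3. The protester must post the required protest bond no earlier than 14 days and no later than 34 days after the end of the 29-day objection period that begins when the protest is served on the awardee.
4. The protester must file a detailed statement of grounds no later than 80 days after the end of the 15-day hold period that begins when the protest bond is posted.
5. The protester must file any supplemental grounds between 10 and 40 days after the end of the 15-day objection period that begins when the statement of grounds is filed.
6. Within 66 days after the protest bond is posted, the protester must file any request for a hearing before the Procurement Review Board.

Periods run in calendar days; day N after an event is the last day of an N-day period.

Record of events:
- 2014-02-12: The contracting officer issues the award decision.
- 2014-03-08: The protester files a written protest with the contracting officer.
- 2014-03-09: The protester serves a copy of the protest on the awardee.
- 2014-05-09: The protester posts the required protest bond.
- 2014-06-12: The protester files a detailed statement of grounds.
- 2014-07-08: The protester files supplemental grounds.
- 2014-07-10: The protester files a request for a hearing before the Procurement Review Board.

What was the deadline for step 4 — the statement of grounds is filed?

The protest bond is posted on 2014-05-09; the 15-day hold period therefore ends 2014-05-24, and step 4 runs from that date. 80 days after 2014-05-24 is 2014-08-12.

2014-08-12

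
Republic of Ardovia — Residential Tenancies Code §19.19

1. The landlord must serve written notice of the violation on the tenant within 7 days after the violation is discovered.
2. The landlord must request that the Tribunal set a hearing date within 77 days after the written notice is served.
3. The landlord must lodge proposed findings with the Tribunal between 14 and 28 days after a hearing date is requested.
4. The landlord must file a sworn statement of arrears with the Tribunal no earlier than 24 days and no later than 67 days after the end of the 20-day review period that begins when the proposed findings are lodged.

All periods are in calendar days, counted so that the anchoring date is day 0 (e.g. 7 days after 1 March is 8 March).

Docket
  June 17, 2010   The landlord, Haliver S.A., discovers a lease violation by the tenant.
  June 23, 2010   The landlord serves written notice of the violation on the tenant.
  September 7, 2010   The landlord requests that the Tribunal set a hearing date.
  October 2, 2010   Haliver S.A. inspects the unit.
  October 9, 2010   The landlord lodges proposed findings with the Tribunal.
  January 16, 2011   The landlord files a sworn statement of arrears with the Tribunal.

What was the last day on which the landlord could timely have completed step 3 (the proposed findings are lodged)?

Step 3 runs from September 7, 2010, when a hearing date is requested. The window is 14–28 days after September 7, 2010; it closes on October 5, 2010.

October 5, 2010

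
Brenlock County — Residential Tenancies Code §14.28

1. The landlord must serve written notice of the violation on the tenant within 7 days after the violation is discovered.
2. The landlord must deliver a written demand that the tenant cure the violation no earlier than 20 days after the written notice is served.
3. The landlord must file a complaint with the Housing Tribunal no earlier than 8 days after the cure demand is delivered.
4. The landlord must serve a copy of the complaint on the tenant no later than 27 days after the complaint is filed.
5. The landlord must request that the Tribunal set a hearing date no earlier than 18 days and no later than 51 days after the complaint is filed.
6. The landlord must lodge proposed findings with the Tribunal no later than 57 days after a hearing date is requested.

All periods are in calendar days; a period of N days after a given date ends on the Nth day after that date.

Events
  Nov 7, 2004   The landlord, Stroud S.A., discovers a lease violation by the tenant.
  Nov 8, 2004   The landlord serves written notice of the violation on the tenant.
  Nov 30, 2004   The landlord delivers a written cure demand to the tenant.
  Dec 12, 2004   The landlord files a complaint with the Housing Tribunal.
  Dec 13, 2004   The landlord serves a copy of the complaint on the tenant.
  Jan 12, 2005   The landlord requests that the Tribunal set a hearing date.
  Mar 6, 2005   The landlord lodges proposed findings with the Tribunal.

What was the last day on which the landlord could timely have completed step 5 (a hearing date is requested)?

Step 5 runs from Dec 12, 2004, when the complaint is filed. The window is 18–51 days after Dec 12, 2004; it closes on Feb 1, 2005.

Feb 1, 2005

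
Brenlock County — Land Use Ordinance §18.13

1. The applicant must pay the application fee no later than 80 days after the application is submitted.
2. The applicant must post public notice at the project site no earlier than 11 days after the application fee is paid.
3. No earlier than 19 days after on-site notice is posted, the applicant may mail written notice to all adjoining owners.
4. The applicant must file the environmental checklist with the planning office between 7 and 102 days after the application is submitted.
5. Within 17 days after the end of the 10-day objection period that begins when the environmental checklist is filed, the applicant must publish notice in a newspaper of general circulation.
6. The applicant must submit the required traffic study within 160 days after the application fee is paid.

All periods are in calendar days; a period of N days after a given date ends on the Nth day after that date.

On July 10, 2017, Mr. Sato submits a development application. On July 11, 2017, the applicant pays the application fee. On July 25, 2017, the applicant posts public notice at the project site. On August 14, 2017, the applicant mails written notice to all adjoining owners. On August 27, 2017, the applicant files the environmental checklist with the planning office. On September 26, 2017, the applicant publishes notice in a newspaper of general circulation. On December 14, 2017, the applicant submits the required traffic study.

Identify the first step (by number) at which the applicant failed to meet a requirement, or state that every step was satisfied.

Step 1 — counting 80 days from July 10, 2017 (when the application is submitted) gives a deadline of September 28, 2017; done July 11, 2017 — timely.
Step 2 — must wait 11 days from July 11, 2017 (when the application fee is paid), so not before July 22, 2017; done July 25, 2017, after the minimum wait.
Step 3 — must wait 19 days from July 25, 2017 (when on-site notice is posted), so not before August 13, 2017; August 14, 2017 is on or after that date.
Step 4 — 7 and 102 days from July 10, 2017 (when the application is submitted) are July 17, 2017 and October 20, 2017 respectively; August 27, 2017 falls inside that range.
Step 5 — counting 17 days from September 6, 2017 (end of the 10-day objection period, which began when the environmental checklist is filed on August 27, 2017) gives a deadline of September 23, 2017; done September 26, 2017 — 3 days late.
The analysis stops there.

Step 5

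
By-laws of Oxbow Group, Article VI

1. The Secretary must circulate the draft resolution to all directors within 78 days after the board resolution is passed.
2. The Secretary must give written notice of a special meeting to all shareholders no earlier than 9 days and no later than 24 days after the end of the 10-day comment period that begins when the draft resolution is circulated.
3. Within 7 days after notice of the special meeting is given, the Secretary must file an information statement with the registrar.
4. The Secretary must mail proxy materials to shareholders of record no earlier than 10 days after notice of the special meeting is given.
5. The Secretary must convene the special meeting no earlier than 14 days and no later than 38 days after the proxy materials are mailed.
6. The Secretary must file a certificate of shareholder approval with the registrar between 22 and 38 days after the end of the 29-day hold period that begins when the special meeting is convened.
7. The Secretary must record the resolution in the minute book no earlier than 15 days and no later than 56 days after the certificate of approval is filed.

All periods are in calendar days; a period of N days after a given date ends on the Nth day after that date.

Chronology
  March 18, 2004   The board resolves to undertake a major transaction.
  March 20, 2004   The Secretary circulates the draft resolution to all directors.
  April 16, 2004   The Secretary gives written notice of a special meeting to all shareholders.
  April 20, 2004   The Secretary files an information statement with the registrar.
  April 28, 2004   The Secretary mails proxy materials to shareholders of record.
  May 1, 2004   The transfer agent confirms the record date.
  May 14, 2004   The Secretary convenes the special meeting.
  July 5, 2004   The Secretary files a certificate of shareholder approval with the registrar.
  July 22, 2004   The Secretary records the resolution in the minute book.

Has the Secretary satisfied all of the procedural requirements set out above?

Yes

(1) due by March 18, 2004 + 78 days = June 4, 2004; done March 20, 2004 — timely.
(2) the permitted window runs from March 30, 2004 + 9 = April 8, 2004 to March 30, 2004 + 24 = April 23, 2004; April 16, 2004 falls inside that range.
(3) due by April 16, 2004 + 7 days = April 23, 2004; completed April 20, 2004, before the deadline.
(4) permitted from April 16, 2004 + 10 days = April 26, 2004 onward; done April 28, 2004, after the minimum wait.
(5) the permitted window runs from April 28, 2004 + 14 = May 12, 2004 to April 28, 2004 + 38 = June 5, 2004; May 14, 2004 falls inside that range.
(6) the permitted window runs from June 12, 2004 + 22 = July 4, 2004 to June 12, 2004 + 38 = July 20, 2004; done July 5, 2004, which is between those dates.
(7) the permitted window runs from July 5, 2004 + 15 = July 20, 2004 to July 5, 2004 + 56 = August 30, 2004; done July 22, 2004, which is between those dates.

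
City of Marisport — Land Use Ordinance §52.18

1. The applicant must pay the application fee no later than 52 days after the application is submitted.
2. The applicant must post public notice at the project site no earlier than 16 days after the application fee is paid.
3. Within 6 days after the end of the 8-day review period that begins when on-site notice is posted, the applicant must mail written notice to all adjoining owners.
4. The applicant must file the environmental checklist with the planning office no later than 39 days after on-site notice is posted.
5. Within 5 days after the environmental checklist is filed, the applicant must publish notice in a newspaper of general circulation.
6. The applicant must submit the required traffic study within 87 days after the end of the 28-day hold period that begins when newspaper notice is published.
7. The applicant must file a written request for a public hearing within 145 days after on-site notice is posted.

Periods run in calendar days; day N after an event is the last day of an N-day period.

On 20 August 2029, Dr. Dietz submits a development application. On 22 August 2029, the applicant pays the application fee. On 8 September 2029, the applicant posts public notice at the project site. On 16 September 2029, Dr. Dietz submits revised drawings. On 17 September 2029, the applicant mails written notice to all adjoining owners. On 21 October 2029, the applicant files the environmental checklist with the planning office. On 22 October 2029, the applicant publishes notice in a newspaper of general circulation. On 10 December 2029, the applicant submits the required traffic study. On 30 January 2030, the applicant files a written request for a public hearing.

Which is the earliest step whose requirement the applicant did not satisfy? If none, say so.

Step 4

Step 1: 52 days after 20 August 2029 (when the application is submitted) is 11 October 2029; done 22 August 2029 — timely.
Step 2: the earliest permitted date is 16 days after 22 August 2029 (when the application fee is paid), i.e. 7 September 2029; done 8 September 2029, after the minimum wait.
Step 3: 6 days after 16 September 2029 (end of the 8-day review period, which began when on-site notice is posted on 8 September 2029) is 22 September 2029; completed 17 September 2029, before the deadline.
Step 4: 39 days after 8 September 2029 (when on-site notice is posted) is 17 October 2029; 21 October 2029 misses that deadline by 4 days.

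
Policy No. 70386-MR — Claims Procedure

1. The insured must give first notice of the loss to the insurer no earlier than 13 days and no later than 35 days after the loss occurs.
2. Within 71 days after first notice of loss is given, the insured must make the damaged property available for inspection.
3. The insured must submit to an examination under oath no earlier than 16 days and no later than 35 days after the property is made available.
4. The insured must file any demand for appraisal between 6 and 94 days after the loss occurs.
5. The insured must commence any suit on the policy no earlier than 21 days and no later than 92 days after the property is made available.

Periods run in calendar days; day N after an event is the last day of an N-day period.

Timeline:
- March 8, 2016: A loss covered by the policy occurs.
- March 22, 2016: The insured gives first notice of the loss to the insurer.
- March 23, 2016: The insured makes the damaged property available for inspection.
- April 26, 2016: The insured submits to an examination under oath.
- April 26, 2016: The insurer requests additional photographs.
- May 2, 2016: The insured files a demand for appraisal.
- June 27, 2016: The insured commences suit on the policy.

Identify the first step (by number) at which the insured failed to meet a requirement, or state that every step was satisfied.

(1) the permitted window runs from March 8, 2016 + 13 = March 21, 2016 to March 8, 2016 + 35 = April 12, 2016; done March 22, 2016 — within the window.
(2) due by March 22, 2016 + 71 days = June 1, 2016; done March 23, 2016 — timely.
(3) the permitted window runs from March 23, 2016 + 16 = April 8, 2016 to March 23, 2016 + 35 = April 27, 2016; done April 26, 2016, which is between those dates.
(4) the permitted window runs from March 8, 2016 + 6 = March 14, 2016 to March 8, 2016 + 94 = June 10, 2016; May 2, 2016 falls inside that range.
(5) the permitted window runs from March 23, 2016 + 21 = April 13, 2016 to March 23, 2016 + 92 = June 23, 2016; done June 27, 2016 — 4 days after the window closed.
The analysis stops there.

Step 5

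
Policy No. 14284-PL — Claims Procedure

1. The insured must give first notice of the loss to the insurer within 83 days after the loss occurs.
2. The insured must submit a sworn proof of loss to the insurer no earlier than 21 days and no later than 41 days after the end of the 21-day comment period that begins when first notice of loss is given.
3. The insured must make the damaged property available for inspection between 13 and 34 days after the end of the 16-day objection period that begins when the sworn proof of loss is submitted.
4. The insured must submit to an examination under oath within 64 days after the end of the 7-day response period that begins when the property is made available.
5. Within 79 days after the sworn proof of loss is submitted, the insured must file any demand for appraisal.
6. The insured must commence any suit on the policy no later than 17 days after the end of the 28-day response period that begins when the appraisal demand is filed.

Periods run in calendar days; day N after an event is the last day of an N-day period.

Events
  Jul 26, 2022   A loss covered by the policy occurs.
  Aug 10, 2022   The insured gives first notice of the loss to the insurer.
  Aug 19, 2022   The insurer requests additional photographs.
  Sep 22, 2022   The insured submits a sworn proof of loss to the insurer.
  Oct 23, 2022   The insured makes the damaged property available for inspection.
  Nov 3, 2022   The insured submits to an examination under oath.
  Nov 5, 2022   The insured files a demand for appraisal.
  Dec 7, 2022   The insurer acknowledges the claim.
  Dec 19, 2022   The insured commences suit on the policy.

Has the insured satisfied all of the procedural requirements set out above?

Yes

Step 1: 83 days after Jul 26, 2022 (when the loss occurs) is Oct 17, 2022; completed Aug 10, 2022, before the deadline.
Step 2: the window is 21–41 days after Aug 31, 2022 (end of the 21-day comment period, which began when first notice of loss is given on Aug 10, 2022), so Sep 21, 2022 through Oct 11, 2022; done Sep 22, 2022 — within the window.
Step 3: the window is 13–34 days after Oct 8, 2022 (end of the 16-day objection period, which began when the sworn proof of loss is submitted on Sep 22, 2022), so Oct 21, 2022 through Nov 11, 2022; done Oct 23, 2022 — within the window.
Step 4: 64 days after Oct 30, 2022 (end of the 7-day response period, which began when the property is made available on Oct 23, 2022) is Jan 2, 2023; done Nov 3, 2022 — timely.
Step 5: 79 days after Sep 22, 2022 (when the sworn proof of loss is submitted) is Dec 10, 2022; completed Nov 5, 2022, before the deadline.
Step 6: 17 days after Dec 3, 2022 (end of the 28-day response period, which began when the appraisal demand is filed on Nov 5, 2022) is Dec 20, 2022; completed Dec 19, 2022, before the deadline.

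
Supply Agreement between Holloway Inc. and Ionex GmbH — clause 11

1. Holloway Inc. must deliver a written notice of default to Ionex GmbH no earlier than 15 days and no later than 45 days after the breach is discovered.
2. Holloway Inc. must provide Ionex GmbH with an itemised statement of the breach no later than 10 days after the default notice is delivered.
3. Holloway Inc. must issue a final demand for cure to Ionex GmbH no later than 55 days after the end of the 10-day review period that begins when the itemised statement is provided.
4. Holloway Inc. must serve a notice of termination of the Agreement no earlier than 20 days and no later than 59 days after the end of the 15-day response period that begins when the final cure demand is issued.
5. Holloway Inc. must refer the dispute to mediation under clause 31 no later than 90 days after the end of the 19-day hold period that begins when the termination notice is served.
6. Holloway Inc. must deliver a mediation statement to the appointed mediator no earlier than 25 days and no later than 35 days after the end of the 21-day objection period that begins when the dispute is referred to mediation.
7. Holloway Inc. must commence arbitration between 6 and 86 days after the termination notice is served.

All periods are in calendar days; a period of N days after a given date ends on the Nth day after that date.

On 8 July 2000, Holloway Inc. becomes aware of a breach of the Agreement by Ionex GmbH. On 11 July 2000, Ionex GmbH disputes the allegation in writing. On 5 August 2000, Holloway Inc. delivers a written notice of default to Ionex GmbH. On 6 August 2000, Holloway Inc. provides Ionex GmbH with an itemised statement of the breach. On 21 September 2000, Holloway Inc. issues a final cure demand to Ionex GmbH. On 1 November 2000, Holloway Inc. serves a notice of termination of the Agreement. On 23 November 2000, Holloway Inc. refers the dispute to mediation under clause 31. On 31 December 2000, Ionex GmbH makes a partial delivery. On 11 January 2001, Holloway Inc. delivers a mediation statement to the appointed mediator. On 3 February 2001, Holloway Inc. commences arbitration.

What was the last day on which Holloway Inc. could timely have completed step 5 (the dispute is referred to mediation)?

The termination notice is served on 1 November 2000; the 19-day hold period therefore ends 20 November 2000, and step 5 runs from that date. 90 days after 20 November 2000 is 18 February 2001.

18 February 2001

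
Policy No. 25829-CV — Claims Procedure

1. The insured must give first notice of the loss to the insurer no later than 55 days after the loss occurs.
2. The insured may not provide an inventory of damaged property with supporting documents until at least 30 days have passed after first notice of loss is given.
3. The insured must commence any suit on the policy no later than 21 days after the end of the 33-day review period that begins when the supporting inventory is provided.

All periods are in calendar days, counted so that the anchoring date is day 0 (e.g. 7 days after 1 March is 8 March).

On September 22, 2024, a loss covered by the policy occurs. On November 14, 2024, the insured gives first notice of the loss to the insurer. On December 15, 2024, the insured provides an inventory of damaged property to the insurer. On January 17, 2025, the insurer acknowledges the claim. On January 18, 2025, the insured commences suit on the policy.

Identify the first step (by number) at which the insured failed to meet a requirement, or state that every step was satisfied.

None — every step was satisfied

Step 1 — counting 55 days from September 22, 2024 (when the loss occurs) gives a deadline of November 16, 2024; done November 14, 2024 — timely.
Step 2 — must wait 30 days from November 14, 2024 (when first notice of loss is given), so not before December 14, 2024; done December 15, 2024 — permitted.
Step 3 — counting 21 days from January 17, 2025 (end of the 33-day review period, which began when the supporting inventory is provided on December 15, 2024) gives a deadline of February 7, 2025; done January 18, 2025 — timely.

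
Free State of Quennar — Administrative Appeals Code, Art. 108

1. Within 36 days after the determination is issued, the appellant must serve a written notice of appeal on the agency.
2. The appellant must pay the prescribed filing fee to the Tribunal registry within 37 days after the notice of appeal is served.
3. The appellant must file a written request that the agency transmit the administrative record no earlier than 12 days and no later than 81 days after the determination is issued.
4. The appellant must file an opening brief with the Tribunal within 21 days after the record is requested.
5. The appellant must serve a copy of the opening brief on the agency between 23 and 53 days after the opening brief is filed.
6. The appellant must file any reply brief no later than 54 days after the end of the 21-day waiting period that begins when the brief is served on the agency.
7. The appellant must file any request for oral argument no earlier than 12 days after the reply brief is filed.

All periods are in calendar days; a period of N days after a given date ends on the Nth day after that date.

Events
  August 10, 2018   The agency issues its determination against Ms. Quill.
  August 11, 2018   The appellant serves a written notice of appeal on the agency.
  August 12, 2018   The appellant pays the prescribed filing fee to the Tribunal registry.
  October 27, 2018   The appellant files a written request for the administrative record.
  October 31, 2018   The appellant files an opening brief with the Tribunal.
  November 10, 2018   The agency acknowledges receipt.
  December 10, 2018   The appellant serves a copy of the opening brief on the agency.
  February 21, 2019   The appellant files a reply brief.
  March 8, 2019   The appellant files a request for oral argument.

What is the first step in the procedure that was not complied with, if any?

(1) due by August 10, 2018 + 36 days = September 15, 2018; done August 11, 2018 — timely.
(2) due by August 11, 2018 + 37 days = September 17, 2018; completed August 12, 2018, before the deadline.
(3) the permitted window runs from August 10, 2018 + 12 = August 22, 2018 to August 10, 2018 + 81 = October 30, 2018; done October 27, 2018, which is between those dates.
(4) due by October 27, 2018 + 21 days = November 17, 2018; completed October 31, 2018, before the deadline.
(5) the permitted window runs from October 31, 2018 + 23 = November 23, 2018 to October 31, 2018 + 53 = December 23, 2018; done December 10, 2018 — within the window.
(6) due by December 31, 2018 + 54 days = February 23, 2019; completed February 21, 2019, before the deadline.
(7) permitted from February 21, 2019 + 12 days = March 5, 2019 onward; done March 8, 2019 — permitted.

None — every step was satisfied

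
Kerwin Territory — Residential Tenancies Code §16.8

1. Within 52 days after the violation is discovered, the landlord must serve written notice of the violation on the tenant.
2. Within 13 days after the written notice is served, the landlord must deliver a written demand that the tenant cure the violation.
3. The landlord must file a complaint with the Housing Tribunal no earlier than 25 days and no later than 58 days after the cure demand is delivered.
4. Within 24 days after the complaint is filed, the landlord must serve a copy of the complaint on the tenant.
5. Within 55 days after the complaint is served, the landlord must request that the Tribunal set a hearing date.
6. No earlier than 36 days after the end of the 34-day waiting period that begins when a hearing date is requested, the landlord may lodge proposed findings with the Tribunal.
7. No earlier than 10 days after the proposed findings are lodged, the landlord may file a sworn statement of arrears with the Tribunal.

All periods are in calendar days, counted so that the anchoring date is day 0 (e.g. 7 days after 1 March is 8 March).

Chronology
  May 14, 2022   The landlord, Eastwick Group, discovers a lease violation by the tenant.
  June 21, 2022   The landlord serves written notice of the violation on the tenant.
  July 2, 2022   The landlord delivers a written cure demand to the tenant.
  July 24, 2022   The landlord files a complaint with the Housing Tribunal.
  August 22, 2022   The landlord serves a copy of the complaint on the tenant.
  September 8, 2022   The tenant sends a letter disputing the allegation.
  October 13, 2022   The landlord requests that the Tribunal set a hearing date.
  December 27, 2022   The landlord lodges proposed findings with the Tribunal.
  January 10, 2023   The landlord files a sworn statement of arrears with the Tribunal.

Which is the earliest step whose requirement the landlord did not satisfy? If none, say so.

Step 1: 52 days after May 14, 2022 (when the violation is discovered) is July 5, 2022; completed June 21, 2022, before the deadline.
Step 2: 13 days after June 21, 2022 (when the written notice is served) is July 4, 2022; done July 2, 2022 — timely.
Step 3: the window is 25–58 days after July 2, 2022 (when the cure demand is delivered), so July 27, 2022 through August 29, 2022; done July 24, 2022 — 3 days before the window opened.
The procedure was therefore not followed at step 3.

Step 3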